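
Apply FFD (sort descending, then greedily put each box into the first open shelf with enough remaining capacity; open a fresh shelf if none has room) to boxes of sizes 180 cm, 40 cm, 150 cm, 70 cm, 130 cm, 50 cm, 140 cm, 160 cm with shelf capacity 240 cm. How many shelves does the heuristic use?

5

Sorted descending: 180, 160, 150, 140, 130, 70, 50, 40.
  180 → shelf 1 (new)  [load 180/240]
  160 → shelf 2 (new)  [load 160/240]
  150 → shelf 3 (new)  [load 150/240]
  140 → shelf 4 (new)  [load 140/240]
  130 → shelf 5 (new)  [load 130/240]
  70 → shelf 2  [load 230/240]
  50 → shelf 1  [load 230/240]
  40 → shelf 3  [load 190/240]
5 shelves opened.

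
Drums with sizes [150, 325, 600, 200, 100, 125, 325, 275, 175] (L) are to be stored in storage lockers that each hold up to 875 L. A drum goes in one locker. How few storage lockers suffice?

Total = 600 + 325 + 325 + 275 + 200 + 175 + 150 + 125 + 100 = 2275 L.
Lower bound: ⌈2275/875⌉ = 3 storage lockers.
A packing using 3 storage lockers:
  locker 1: 600 + 275 = 875
  locker 2: 325 + 325 + 200 = 850
  locker 3: 175 + 150 + 125 + 100 = 550
This matches the lower bound, so 3 is optimal.

3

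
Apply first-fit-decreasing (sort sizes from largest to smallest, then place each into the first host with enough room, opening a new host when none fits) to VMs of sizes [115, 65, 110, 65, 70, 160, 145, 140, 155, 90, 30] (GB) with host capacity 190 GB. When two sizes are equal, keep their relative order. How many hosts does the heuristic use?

7

Sorted descending: 160, 155, 145, 140, 115, 110, 90, 70, 65, 65, 30.
  160 → host 1 (new)  [load 160/190]
  155 → host 2 (new)  [load 155/190]
  145 → host 3 (new)  [load 145/190]
  140 → host 4 (new)  [load 140/190]
  115 → host 5 (new)  [load 115/190]
  110 → host 6 (new)  [load 110/190]
  90 → host 7 (new)  [load 90/190]
  70 → host 5  [load 185/190]
  65 → host 6  [load 175/190]
  65 → host 7  [load 155/190]
  30 → host 1  [load 190/190]
7 hosts opened.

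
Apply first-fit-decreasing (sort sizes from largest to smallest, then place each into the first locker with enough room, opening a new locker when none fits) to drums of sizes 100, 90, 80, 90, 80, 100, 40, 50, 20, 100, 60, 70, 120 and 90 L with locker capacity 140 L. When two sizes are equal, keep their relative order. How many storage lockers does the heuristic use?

10

Sorted descending: 120, 100, 100, 100, 90, 90, 90, 80, 80, 70, 60, 50, 40, 20.
  120 → locker 1 (new)  [load 120/140]
  100 → locker 2 (new)  [load 100/140]
  100 → locker 3 (new)  [load 100/140]
  100 → locker 4 (new)  [load 100/140]
  90 → locker 5 (new)  [load 90/140]
  90 → locker 6 (new)  [load 90/140]
  90 → locker 7 (new)  [load 90/140]
  80 → locker 8 (new)  [load 80/140]
  80 → locker 9 (new)  [load 80/140]
  70 → locker 10 (new)  [load 70/140]
  60 → locker 8  [load 140/140]
  50 → locker 5  [load 140/140]
  40 → locker 2  [load 140/140]
  20 → locker 1  [load 140/140]
10 storage lockers opened.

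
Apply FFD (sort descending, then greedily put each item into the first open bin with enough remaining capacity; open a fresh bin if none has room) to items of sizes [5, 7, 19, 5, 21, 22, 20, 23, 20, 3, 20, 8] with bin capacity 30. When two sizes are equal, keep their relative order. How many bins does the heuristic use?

Sorted descending: 23, 22, 21, 20, 20, 20, 19, 8, 7, 5, 5, 3.
  23 → bin 1 (new)  [load 23/30]
  22 → bin 2 (new)  [load 22/30]
  21 → bin 3 (new)  [load 21/30]
  20 → bin 4 (new)  [load 20/30]
  20 → bin 5 (new)  [load 20/30]
  20 → bin 6 (new)  [load 20/30]
  19 → bin 7 (new)  [load 19/30]
  8 → bin 2  [load 30/30]
  7 → bin 1  [load 30/30]
  5 → bin 3  [load 26/30]
  5 → bin 4  [load 25/30]
  3 → bin 3  [load 29/30]
7 bins opened.

7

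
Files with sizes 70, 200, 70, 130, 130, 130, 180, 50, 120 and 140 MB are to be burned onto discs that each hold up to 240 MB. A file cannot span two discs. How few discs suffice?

7

Total = 200 + 180 + 140 + 130 + 130 + 130 + 120 + 70 + 70 + 50 = 1220 MB.
Lower bound: ⌈1220/240⌉ = 6 discs.
A packing using 7 discs:
  disc 1: 200 = 200
  disc 2: 180 + 50 = 230
  disc 3: 140 + 70 = 210
  disc 4: 130 + 70 = 200
  disc 5: 130 = 130
  disc 6: 130 = 130
  disc 7: 120 = 120
No arrangement into 6 discs stays within capacity, so 7 is optimal.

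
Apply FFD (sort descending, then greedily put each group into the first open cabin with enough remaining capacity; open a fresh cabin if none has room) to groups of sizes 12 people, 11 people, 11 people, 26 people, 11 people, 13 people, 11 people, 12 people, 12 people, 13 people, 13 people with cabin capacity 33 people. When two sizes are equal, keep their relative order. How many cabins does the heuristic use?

6

Sorted descending: 26, 13, 13, 13, 12, 12, 12, 11, 11, 11, 11.
  26 → cabin 1 (new)  [load 26/33]
  13 → cabin 2 (new)  [load 13/33]
  13 → cabin 2  [load 26/33]
  13 → cabin 3 (new)  [load 13/33]
  12 → cabin 3  [load 25/33]
  12 → cabin 4 (new)  [load 12/33]
  12 → cabin 4  [load 24/33]
  11 → cabin 5 (new)  [load 11/33]
  11 → cabin 5  [load 22/33]
  11 → cabin 5  [load 33/33]
  11 → cabin 6 (new)  [load 11/33]
6 cabins opened.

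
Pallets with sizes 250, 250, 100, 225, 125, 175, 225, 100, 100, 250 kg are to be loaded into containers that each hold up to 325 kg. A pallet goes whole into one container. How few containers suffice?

Total = 250 + 250 + 250 + 225 + 225 + 175 + 125 + 100 + 100 + 100 = 1800 kg.
Lower bound: ⌈1800/325⌉ = 6 containers.
A packing using 7 containers:
  container 1: 250 = 250
  container 2: 250 = 250
  container 3: 250 = 250
  container 4: 225 + 100 = 325
  container 5: 225 + 100 = 325
  container 6: 175 + 125 = 300
  container 7: 100 = 100
No arrangement into 6 containers stays within capacity, so 7 is optimal.

7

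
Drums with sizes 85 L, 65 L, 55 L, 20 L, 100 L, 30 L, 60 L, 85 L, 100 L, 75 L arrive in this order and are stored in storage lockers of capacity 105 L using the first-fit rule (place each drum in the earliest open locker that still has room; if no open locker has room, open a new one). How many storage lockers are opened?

  85 → locker 1 (new)  [load 85/105]
  65 → locker 2 (new)  [load 65/105]
  55 → locker 3 (new)  [load 55/105]
  20 → locker 1  [load 105/105]
  100 → locker 4 (new)  [load 100/105]
  30 → locker 2  [load 95/105]
  60 → locker 5 (new)  [load 60/105]
  85 → locker 6 (new)  [load 85/105]
  100 → locker 7 (new)  [load 100/105]
  75 → locker 8 (new)  [load 75/105]
8 storage lockers opened.

8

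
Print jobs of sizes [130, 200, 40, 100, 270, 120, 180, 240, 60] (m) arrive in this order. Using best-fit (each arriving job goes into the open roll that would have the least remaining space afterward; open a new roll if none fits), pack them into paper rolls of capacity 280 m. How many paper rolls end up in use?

6

  130 → roll 1 (new)  [load 130/280]
  200 → roll 2 (new)  [load 200/280]
  40 → roll 2  [load 240/280]
  100 → roll 1  [load 230/280]
  270 → roll 3 (new)  [load 270/280]
  120 → roll 4 (new)  [load 120/280]
  180 → roll 5 (new)  [load 180/280]
  240 → roll 6 (new)  [load 240/280]
  60 → roll 5  [load 240/280]
6 paper rolls opened.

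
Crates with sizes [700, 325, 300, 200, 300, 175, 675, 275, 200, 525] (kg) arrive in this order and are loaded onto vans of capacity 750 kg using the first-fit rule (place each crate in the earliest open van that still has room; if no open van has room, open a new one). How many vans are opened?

6

  700 → van 1 (new)  [load 700/750]
  325 → van 2 (new)  [load 325/750]
  300 → van 2  [load 625/750]
  200 → van 3 (new)  [load 200/750]
  300 → van 3  [load 500/750]
  175 → van 3  [load 675/750]
  675 → van 4 (new)  [load 675/750]
  275 → van 5 (new)  [load 275/750]
  200 → van 5  [load 475/750]
  525 → van 6 (new)  [load 525/750]
6 vans opened.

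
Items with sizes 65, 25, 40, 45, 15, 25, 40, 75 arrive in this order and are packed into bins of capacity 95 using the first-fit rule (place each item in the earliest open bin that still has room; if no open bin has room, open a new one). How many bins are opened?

4

  65 → bin 1 (new)  [load 65/95]
  25 → bin 1  [load 90/95]
  40 → bin 2 (new)  [load 40/95]
  45 → bin 2  [load 85/95]
  15 → bin 3 (new)  [load 15/95]
  25 → bin 3  [load 40/95]
  40 → bin 3  [load 80/95]
  75 → bin 4 (new)  [load 75/95]
4 bins opened.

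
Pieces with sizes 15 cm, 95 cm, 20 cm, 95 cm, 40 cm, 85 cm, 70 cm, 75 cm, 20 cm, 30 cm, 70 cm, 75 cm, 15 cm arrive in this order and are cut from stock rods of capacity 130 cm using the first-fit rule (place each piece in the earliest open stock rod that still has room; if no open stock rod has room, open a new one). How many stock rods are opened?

7

  15 → stock rod 1 (new)  [load 15/130]
  95 → stock rod 1  [load 110/130]
  20 → stock rod 1  [load 130/130]
  95 → stock rod 2 (new)  [load 95/130]
  40 → stock rod 3 (new)  [load 40/130]
  85 → stock rod 3  [load 125/130]
  70 → stock rod 4 (new)  [load 70/130]
  75 → stock rod 5 (new)  [load 75/130]
  20 → stock rod 2  [load 115/130]
  30 → stock rod 4  [load 100/130]
  70 → stock rod 6 (new)  [load 70/130]
  75 → stock rod 7 (new)  [load 75/130]
  15 → stock rod 2  [load 130/130]
7 stock rods opened.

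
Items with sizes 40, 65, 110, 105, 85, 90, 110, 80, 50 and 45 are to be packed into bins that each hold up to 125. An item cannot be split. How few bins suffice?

7

Total = 110 + 110 + 105 + 90 + 85 + 80 + 65 + 50 + 45 + 40 = 780.
Lower bound: ⌈780/125⌉ = 7 bins.
A packing using 7 bins:
  bin 1: 110 = 110
  bin 2: 110 = 110
  bin 3: 105 = 105
  bin 4: 90 = 90
  bin 5: 85 + 40 = 125
  bin 6: 80 + 45 = 125
  bin 7: 65 + 50 = 115
This matches the lower bound, so 7 is optimal.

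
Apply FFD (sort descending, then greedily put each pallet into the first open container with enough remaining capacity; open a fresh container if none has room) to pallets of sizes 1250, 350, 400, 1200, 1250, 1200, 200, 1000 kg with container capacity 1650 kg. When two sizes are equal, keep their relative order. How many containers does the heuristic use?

5

Sorted descending: 1250, 1250, 1200, 1200, 1000, 400, 350, 200.
  1250 → container 1 (new)  [load 1250/1650]
  1250 → container 2 (new)  [load 1250/1650]
  1200 → container 3 (new)  [load 1200/1650]
  1200 → container 4 (new)  [load 1200/1650]
  1000 → container 5 (new)  [load 1000/1650]
  400 → container 1  [load 1650/1650]
  350 → container 2  [load 1600/1650]
  200 → container 3  [load 1400/1650]
5 containers opened.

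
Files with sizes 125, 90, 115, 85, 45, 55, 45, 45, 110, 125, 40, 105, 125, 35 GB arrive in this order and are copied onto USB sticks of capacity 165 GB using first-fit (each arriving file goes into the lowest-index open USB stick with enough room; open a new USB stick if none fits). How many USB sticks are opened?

  125 → USB stick 1 (new)  [load 125/165]
  90 → USB stick 2 (new)  [load 90/165]
  115 → USB stick 3 (new)  [load 115/165]
  85 → USB stick 4 (new)  [load 85/165]
  45 → USB stick 2  [load 135/165]
  55 → USB stick 4  [load 140/165]
  45 → USB stick 3  [load 160/165]
  45 → USB stick 5 (new)  [load 45/165]
  110 → USB stick 5  [load 155/165]
  125 → USB stick 6 (new)  [load 125/165]
  40 → USB stick 1  [load 165/165]
  105 → USB stick 7 (new)  [load 105/165]
  125 → USB stick 8 (new)  [load 125/165]
  35 → USB stick 6  [load 160/165]
8 USB sticks opened.

8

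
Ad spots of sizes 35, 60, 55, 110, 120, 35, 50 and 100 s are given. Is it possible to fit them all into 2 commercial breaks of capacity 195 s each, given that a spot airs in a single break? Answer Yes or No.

Total = 565 s; ⌈565/195⌉ = 3.
At least 3 commercial breaks are required, but only 2 are allowed.

No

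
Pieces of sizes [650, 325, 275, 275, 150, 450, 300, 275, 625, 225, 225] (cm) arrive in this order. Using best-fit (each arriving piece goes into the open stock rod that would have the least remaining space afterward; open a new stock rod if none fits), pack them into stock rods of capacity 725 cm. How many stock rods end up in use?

6

  650 → stock rod 1 (new)  [load 650/725]
  325 → stock rod 2 (new)  [load 325/725]
  275 → stock rod 2  [load 600/725]
  275 → stock rod 3 (new)  [load 275/725]
  150 → stock rod 3  [load 425/725]
  450 → stock rod 4 (new)  [load 450/725]
  300 → stock rod 3  [load 725/725]
  275 → stock rod 4  [load 725/725]
  625 → stock rod 5 (new)  [load 625/725]
  225 → stock rod 6 (new)  [load 225/725]
  225 → stock rod 6  [load 450/725]
6 stock rods opened.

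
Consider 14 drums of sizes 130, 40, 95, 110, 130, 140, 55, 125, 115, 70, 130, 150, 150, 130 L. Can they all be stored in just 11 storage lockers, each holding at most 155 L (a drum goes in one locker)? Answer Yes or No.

Total = 1570 L; ⌈1570/155⌉ = 11.
The bound of 11 does not rule out 11, but exhaustive search shows no assignment into 11 storage lockers of capacity 155 L exists — the minimum is 12.

No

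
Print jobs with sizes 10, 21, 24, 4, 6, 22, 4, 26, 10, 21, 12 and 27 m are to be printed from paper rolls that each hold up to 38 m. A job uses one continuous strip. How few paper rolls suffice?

Total = 27 + 26 + 24 + 22 + 21 + 21 + 12 + 10 + 10 + 6 + 4 + 4 = 187 m.
Lower bound: ⌈187/38⌉ = 5 paper rolls.
Also, 6 print jobs each exceed 19 m, and no two of those can share a roll, so at least 6 paper rolls are needed.
A packing using 6 paper rolls:
  roll 1: 27 + 10 = 37
  roll 2: 26 + 12 = 38
  roll 3: 24 + 10 + 4 = 38
  roll 4: 22 + 6 + 4 = 32
  roll 5: 21 = 21
  roll 6: 21 = 21
This matches the lower bound, so 6 is optimal.

6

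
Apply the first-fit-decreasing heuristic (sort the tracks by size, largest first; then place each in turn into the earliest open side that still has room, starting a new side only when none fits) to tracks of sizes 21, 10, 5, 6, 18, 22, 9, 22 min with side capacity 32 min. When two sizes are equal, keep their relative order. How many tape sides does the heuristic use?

Sorted descending: 22, 22, 21, 18, 10, 9, 6, 5.
  22 → side 1 (new)  [load 22/32]
  22 → side 2 (new)  [load 22/32]
  21 → side 3 (new)  [load 21/32]
  18 → side 4 (new)  [load 18/32]
  10 → side 1  [load 32/32]
  9 → side 2  [load 31/32]
  6 → side 3  [load 27/32]
  5 → side 3  [load 32/32]
4 tape sides opened.

4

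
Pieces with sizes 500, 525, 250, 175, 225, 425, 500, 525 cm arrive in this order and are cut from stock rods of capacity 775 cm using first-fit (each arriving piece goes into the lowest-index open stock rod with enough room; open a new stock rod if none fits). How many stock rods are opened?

5

  500 → stock rod 1 (new)  [load 500/775]
  525 → stock rod 2 (new)  [load 525/775]
  250 → stock rod 1  [load 750/775]
  175 → stock rod 2  [load 700/775]
  225 → stock rod 3 (new)  [load 225/775]
  425 → stock rod 3  [load 650/775]
  500 → stock rod 4 (new)  [load 500/775]
  525 → stock rod 5 (new)  [load 525/775]
5 stock rods opened.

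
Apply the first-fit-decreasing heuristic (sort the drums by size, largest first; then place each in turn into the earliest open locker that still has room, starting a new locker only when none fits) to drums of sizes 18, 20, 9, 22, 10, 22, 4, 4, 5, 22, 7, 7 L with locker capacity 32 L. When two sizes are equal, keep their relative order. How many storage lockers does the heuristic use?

Sorted descending: 22, 22, 22, 20, 18, 10, 9, 7, 7, 5, 4, 4.
  22 → locker 1 (new)  [load 22/32]
  22 → locker 2 (new)  [load 22/32]
  22 → locker 3 (new)  [load 22/32]
  20 → locker 4 (new)  [load 20/32]
  18 → locker 5 (new)  [load 18/32]
  10 → locker 1  [load 32/32]
  9 → locker 2  [load 31/32]
  7 → locker 3  [load 29/32]
  7 → locker 4  [load 27/32]
  5 → locker 4  [load 32/32]
  4 → locker 5  [load 22/32]
  4 → locker 5  [load 26/32]
5 storage lockers opened.

5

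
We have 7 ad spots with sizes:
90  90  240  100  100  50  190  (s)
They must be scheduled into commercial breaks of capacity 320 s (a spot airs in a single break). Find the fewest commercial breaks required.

3

Total = 240 + 190 + 100 + 100 + 90 + 90 + 50 = 860 s.
Lower bound: ⌈860/320⌉ = 3 commercial breaks.
A packing using 3 commercial breaks:
  break 1: 240 + 50 = 290
  break 2: 190 + 100 = 290
  break 3: 100 + 90 + 90 = 280
This matches the lower bound, so 3 is optimal.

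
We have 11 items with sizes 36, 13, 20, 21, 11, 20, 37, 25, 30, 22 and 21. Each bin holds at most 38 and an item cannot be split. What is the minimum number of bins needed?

9

Total = 37 + 36 + 30 + 25 + 22 + 21 + 21 + 20 + 20 + 13 + 11 = 256.
Lower bound: ⌈256/38⌉ = 7 bins.
Also, 9 items each exceed 19, and no two of those can share a bin, so at least 9 bins are needed.
A packing using 9 bins:
  bin 1: 37 = 37
  bin 2: 36 = 36
  bin 3: 30 = 30
  bin 4: 25 + 13 = 38
  bin 5: 22 + 11 = 33
  bin 6: 21 = 21
  bin 7: 21 = 21
  bin 8: 20 = 20
  bin 9: 20 = 20
This matches the lower bound, so 9 is optimal.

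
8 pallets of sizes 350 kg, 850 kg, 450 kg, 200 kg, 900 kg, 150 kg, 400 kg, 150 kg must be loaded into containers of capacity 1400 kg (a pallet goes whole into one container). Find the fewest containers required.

3

Total = 900 + 850 + 450 + 400 + 350 + 200 + 150 + 150 = 3450 kg.
Lower bound: ⌈3450/1400⌉ = 3 containers.
A packing using 3 containers:
  container 1: 900 + 450 = 1350
  container 2: 850 + 400 + 150 = 1400
  container 3: 350 + 200 + 150 = 700
This matches the lower bound, so 3 is optimal.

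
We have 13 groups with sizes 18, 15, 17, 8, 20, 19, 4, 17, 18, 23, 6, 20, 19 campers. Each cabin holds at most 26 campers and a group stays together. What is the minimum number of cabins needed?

10

Total = 23 + 20 + 20 + 19 + 19 + 18 + 18 + 17 + 17 + 15 + 8 + 6 + 4 = 204 campers.
Lower bound: ⌈204/26⌉ = 8 cabins.
Also, 10 groups each exceed 13 campers, and no two of those can share a cabin, so at least 10 cabins are needed.
A packing using 10 cabins:
  cabin 1: 23 = 23
  cabin 2: 20 + 6 = 26
  cabin 3: 20 + 4 = 24
  cabin 4: 19 = 19
  cabin 5: 19 = 19
  cabin 6: 18 + 8 = 26
  cabin 7: 18 = 18
  cabin 8: 17 = 17
  cabin 9: 17 = 17
  cabin 10: 15 = 15
This matches the lower bound, so 10 is optimal.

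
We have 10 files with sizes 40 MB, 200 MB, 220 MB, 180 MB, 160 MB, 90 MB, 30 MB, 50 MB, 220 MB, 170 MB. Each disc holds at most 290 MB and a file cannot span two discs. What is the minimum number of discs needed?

6

Total = 220 + 220 + 200 + 180 + 170 + 160 + 90 + 50 + 40 + 30 = 1360 MB.
Lower bound: ⌈1360/290⌉ = 5 discs.
Also, 6 files each exceed 145 MB, and no two of those can share a disc, so at least 6 discs are needed.
A packing using 6 discs:
  disc 1: 220 + 50 = 270
  disc 2: 220 + 40 + 30 = 290
  disc 3: 200 + 90 = 290
  disc 4: 180 = 180
  disc 5: 170 = 170
  disc 6: 160 = 160
This matches the lower bound, so 6 is optimal.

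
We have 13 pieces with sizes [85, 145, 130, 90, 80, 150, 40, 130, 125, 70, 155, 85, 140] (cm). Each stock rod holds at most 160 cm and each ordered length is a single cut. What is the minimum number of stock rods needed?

11

Total = 155 + 150 + 145 + 140 + 130 + 130 + 125 + 90 + 85 + 85 + 80 + 70 + 40 = 1425 cm.
Lower bound: ⌈1425/160⌉ = 9 stock rods.
Also, 10 pieces each exceed 80 cm, and no two of those can share a stock rod, so at least 10 stock rods are needed.
A packing using 11 stock rods:
  stock rod 1: 155 = 155
  stock rod 2: 150 = 150
  stock rod 3: 145 = 145
  stock rod 4: 140 = 140
  stock rod 5: 130 = 130
  stock rod 6: 130 = 130
  stock rod 7: 125 = 125
  stock rod 8: 90 + 70 = 160
  stock rod 9: 85 + 40 = 125
  stock rod 10: 85 = 85
  stock rod 11: 80 = 80
No arrangement into 10 stock rods stays within capacity, so 11 is optimal.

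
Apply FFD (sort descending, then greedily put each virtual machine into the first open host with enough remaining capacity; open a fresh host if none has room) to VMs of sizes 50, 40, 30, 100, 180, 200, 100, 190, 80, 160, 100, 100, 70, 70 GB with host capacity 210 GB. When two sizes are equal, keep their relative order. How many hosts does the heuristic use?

Sorted descending: 200, 190, 180, 160, 100, 100, 100, 100, 80, 70, 70, 50, 40, 30.
  200 → host 1 (new)  [load 200/210]
  190 → host 2 (new)  [load 190/210]
  180 → host 3 (new)  [load 180/210]
  160 → host 4 (new)  [load 160/210]
  100 → host 5 (new)  [load 100/210]
  100 → host 5  [load 200/210]
  100 → host 6 (new)  [load 100/210]
  100 → host 6  [load 200/210]
  80 → host 7 (new)  [load 80/210]
  70 → host 7  [load 150/210]
  70 → host 8 (new)  [load 70/210]
  50 → host 4  [load 210/210]
  40 → host 7  [load 190/210]
  30 → host 3  [load 210/210]
8 hosts opened.

8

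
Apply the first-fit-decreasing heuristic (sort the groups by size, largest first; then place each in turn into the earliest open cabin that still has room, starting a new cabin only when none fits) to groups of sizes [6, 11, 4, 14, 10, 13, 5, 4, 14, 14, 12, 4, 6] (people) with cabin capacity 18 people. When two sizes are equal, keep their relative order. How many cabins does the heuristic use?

7

Sorted descending: 14, 14, 14, 13, 12, 11, 10, 6, 6, 5, 4, 4, 4.
  14 → cabin 1 (new)  [load 14/18]
  14 → cabin 2 (new)  [load 14/18]
  14 → cabin 3 (new)  [load 14/18]
  13 → cabin 4 (new)  [load 13/18]
  12 → cabin 5 (new)  [load 12/18]
  11 → cabin 6 (new)  [load 11/18]
  10 → cabin 7 (new)  [load 10/18]
  6 → cabin 5  [load 18/18]
  6 → cabin 6  [load 17/18]
  5 → cabin 4  [load 18/18]
  4 → cabin 1  [load 18/18]
  4 → cabin 2  [load 18/18]
  4 → cabin 3  [load 18/18]
7 cabins opened.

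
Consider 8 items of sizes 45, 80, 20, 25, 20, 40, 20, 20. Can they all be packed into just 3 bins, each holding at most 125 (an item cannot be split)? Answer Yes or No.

A valid assignment using 3 bins:
  bin 1: 80 + 45 = 125
  bin 2: 40 + 25 + 20 + 20 + 20 = 125
  bin 3: 20 = 20
Every load is within 125, so 3 bins suffice.

Yes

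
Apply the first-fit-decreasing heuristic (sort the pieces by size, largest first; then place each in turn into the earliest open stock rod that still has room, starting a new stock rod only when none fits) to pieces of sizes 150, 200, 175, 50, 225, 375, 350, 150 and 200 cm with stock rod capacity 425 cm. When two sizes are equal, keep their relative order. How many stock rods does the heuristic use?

Sorted descending: 375, 350, 225, 200, 200, 175, 150, 150, 50.
  375 → stock rod 1 (new)  [load 375/425]
  350 → stock rod 2 (new)  [load 350/425]
  225 → stock rod 3 (new)  [load 225/425]
  200 → stock rod 3  [load 425/425]
  200 → stock rod 4 (new)  [load 200/425]
  175 → stock rod 4  [load 375/425]
  150 → stock rod 5 (new)  [load 150/425]
  150 → stock rod 5  [load 300/425]
  50 → stock rod 1  [load 425/425]
5 stock rods opened.

5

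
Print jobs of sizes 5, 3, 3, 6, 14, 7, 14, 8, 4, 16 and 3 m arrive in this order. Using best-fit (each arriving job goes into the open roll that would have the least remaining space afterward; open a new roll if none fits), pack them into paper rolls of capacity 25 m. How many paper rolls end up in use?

  5 → roll 1 (new)  [load 5/25]
  3 → roll 1  [load 8/25]
  3 → roll 1  [load 11/25]
  6 → roll 1  [load 17/25]
  14 → roll 2 (new)  [load 14/25]
  7 → roll 1  [load 24/25]
  14 → roll 3 (new)  [load 14/25]
  8 → roll 2  [load 22/25]
  4 → roll 3  [load 18/25]
  16 → roll 4 (new)  [load 16/25]
  3 → roll 2  [load 25/25]
4 paper rolls opened.

4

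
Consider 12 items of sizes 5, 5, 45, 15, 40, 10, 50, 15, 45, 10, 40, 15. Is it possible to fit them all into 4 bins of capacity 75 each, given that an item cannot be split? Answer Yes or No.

Total = 295; ⌈295/75⌉ = 4.
5 items each exceed half the capacity and cannot share a bin, forcing at least 5 bins.
At least 5 bins are required, but only 4 are allowed.

No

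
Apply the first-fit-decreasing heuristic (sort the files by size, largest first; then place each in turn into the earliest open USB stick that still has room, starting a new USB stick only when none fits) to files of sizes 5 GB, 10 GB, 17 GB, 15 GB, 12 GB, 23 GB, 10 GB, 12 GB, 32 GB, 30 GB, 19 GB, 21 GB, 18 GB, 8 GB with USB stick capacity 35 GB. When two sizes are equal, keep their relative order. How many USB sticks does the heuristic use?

7

Sorted descending: 32, 30, 23, 21, 19, 18, 17, 15, 12, 12, 10, 10, 8, 5.
  32 → USB stick 1 (new)  [load 32/35]
  30 → USB stick 2 (new)  [load 30/35]
  23 → USB stick 3 (new)  [load 23/35]
  21 → USB stick 4 (new)  [load 21/35]
  19 → USB stick 5 (new)  [load 19/35]
  18 → USB stick 6 (new)  [load 18/35]
  17 → USB stick 6  [load 35/35]
  15 → USB stick 5  [load 34/35]
  12 → USB stick 3  [load 35/35]
  12 → USB stick 4  [load 33/35]
  10 → USB stick 7 (new)  [load 10/35]
  10 → USB stick 7  [load 20/35]
  8 → USB stick 7  [load 28/35]
  5 → USB stick 2  [load 35/35]
7 USB sticks opened.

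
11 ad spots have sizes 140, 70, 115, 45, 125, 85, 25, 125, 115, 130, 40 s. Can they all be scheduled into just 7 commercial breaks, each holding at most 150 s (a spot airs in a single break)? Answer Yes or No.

Total = 1015 s; ⌈1015/150⌉ = 7.
The bound of 7 does not rule out 7, but exhaustive search shows no assignment into 7 commercial breaks of capacity 150 s exists — the minimum is 8.

No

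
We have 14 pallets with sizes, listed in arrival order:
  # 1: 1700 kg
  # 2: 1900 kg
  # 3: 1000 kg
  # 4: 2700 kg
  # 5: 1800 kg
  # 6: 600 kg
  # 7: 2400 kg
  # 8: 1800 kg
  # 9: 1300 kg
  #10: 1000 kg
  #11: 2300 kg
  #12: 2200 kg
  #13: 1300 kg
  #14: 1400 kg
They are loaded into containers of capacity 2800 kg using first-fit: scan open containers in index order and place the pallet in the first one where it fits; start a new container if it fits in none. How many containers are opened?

10

  1700 → container 1 (new)  [load 1700/2800]
  1900 → container 2 (new)  [load 1900/2800]
  1000 → container 1  [load 2700/2800]
  2700 → container 3 (new)  [load 2700/2800]
  1800 → container 4 (new)  [load 1800/2800]
  600 → container 2  [load 2500/2800]
  2400 → container 5 (new)  [load 2400/2800]
  1800 → container 6 (new)  [load 1800/2800]
  1300 → container 7 (new)  [load 1300/2800]
  1000 → container 4  [load 2800/2800]
  2300 → container 8 (new)  [load 2300/2800]
  2200 → container 9 (new)  [load 2200/2800]
  1300 → container 7  [load 2600/2800]
  1400 → container 10 (new)  [load 1400/2800]
10 containers opened.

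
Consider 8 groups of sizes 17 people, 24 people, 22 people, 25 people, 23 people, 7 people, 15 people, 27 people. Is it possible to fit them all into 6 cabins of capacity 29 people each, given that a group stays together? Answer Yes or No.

Total = 160 people; ⌈160/29⌉ = 6.
7 groups each exceed half the capacity and cannot share a cabin, forcing at least 7 cabins.
At least 7 cabins are required, but only 6 are allowed.

No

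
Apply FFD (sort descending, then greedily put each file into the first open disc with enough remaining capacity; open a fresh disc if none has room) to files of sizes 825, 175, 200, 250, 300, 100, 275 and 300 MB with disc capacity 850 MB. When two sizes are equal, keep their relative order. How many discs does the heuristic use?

Sorted descending: 825, 300, 300, 275, 250, 200, 175, 100.
  825 → disc 1 (new)  [load 825/850]
  300 → disc 2 (new)  [load 300/850]
  300 → disc 2  [load 600/850]
  275 → disc 3 (new)  [load 275/850]
  250 → disc 2  [load 850/850]
  200 → disc 3  [load 475/850]
  175 → disc 3  [load 650/850]
  100 → disc 3  [load 750/850]
3 discs opened.

3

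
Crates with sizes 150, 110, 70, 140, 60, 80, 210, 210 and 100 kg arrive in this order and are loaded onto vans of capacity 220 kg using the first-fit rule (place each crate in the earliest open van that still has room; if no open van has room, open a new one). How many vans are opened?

  150 → van 1 (new)  [load 150/220]
  110 → van 2 (new)  [load 110/220]
  70 → van 1  [load 220/220]
  140 → van 3 (new)  [load 140/220]
  60 → van 2  [load 170/220]
  80 → van 3  [load 220/220]
  210 → van 4 (new)  [load 210/220]
  210 → van 5 (new)  [load 210/220]
  100 → van 6 (new)  [load 100/220]
6 vans opened.

6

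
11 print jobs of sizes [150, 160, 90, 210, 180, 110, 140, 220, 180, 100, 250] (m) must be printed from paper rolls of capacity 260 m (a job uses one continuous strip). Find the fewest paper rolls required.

Total = 250 + 220 + 210 + 180 + 180 + 160 + 150 + 140 + 110 + 100 + 90 = 1790 m.
Lower bound: ⌈1790/260⌉ = 7 paper rolls.
Also, 8 print jobs each exceed 130 m, and no two of those can share a roll, so at least 8 paper rolls are needed.
A packing using 8 paper rolls:
  roll 1: 250 = 250
  roll 2: 220 = 220
  roll 3: 210 = 210
  roll 4: 180 = 180
  roll 5: 180 = 180
  roll 6: 160 + 100 = 260
  roll 7: 150 + 110 = 260
  roll 8: 140 + 90 = 230
This matches the lower bound, so 8 is optimal.

8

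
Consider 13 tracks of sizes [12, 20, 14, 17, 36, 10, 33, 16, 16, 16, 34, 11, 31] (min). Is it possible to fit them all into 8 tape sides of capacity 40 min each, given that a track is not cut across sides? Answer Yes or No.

Yes

A valid assignment using 8 tape sides:
  side 1: 36 = 36
  side 2: 34 = 34
  side 3: 33 = 33
  side 4: 31 = 31
  side 5: 20 + 17 = 37
  side 6: 16 + 16 = 32
  side 7: 16 + 14 + 10 = 40
  side 8: 12 + 11 = 23
Every load is within 40 min, so 8 tape sides suffice.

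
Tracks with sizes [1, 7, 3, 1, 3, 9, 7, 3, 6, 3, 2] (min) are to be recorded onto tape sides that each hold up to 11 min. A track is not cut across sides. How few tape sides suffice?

5

Total = 9 + 7 + 7 + 6 + 3 + 3 + 3 + 3 + 2 + 1 + 1 = 45 min.
Lower bound: ⌈45/11⌉ = 5 tape sides.
A packing using 5 tape sides:
  side 1: 9 + 2 = 11
  side 2: 7 + 3 + 1 = 11
  side 3: 7 + 3 + 1 = 11
  side 4: 6 + 3 = 9
  side 5: 3 = 3
This matches the lower bound, so 5 is optimal.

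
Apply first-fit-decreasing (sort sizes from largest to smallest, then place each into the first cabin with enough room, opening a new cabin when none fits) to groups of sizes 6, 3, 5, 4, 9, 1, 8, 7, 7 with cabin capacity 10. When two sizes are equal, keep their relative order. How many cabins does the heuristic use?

6

Sorted descending: 9, 8, 7, 7, 6, 5, 4, 3, 1.
  9 → cabin 1 (new)  [load 9/10]
  8 → cabin 2 (new)  [load 8/10]
  7 → cabin 3 (new)  [load 7/10]
  7 → cabin 4 (new)  [load 7/10]
  6 → cabin 5 (new)  [load 6/10]
  5 → cabin 6 (new)  [load 5/10]
  4 → cabin 5  [load 10/10]
  3 → cabin 3  [load 10/10]
  1 → cabin 1  [load 10/10]
6 cabins opened.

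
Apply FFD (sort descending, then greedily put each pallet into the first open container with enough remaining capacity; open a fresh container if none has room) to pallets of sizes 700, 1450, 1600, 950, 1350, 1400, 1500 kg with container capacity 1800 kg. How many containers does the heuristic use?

6

Sorted descending: 1600, 1500, 1450, 1400, 1350, 950, 700.
  1600 → container 1 (new)  [load 1600/1800]
  1500 → container 2 (new)  [load 1500/1800]
  1450 → container 3 (new)  [load 1450/1800]
  1400 → container 4 (new)  [load 1400/1800]
  1350 → container 5 (new)  [load 1350/1800]
  950 → container 6 (new)  [load 950/1800]
  700 → container 6  [load 1650/1800]
6 containers opened.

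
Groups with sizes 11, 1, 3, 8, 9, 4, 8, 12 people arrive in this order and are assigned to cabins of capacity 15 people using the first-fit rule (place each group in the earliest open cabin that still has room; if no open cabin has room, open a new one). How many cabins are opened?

5

  11 → cabin 1 (new)  [load 11/15]
  1 → cabin 1  [load 12/15]
  3 → cabin 1  [load 15/15]
  8 → cabin 2 (new)  [load 8/15]
  9 → cabin 3 (new)  [load 9/15]
  4 → cabin 2  [load 12/15]
  8 → cabin 4 (new)  [load 8/15]
  12 → cabin 5 (new)  [load 12/15]
5 cabins opened.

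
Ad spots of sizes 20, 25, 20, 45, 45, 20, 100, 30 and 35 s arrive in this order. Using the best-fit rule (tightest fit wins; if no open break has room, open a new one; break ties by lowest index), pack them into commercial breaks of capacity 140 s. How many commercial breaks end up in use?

3

  20 → break 1 (new)  [load 20/140]
  25 → break 1  [load 45/140]
  20 → break 1  [load 65/140]
  45 → break 1  [load 110/140]
  45 → break 2 (new)  [load 45/140]
  20 → break 1  [load 130/140]
  100 → break 3 (new)  [load 100/140]
  30 → break 3  [load 130/140]
  35 → break 2  [load 80/140]
3 commercial breaks opened.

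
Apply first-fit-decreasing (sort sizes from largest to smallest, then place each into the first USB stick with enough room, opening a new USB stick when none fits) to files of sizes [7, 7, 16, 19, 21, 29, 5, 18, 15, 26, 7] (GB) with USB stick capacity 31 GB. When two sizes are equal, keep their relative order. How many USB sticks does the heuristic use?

Sorted descending: 29, 26, 21, 19, 18, 16, 15, 7, 7, 7, 5.
  29 → USB stick 1 (new)  [load 29/31]
  26 → USB stick 2 (new)  [load 26/31]
  21 → USB stick 3 (new)  [load 21/31]
  19 → USB stick 4 (new)  [load 19/31]
  18 → USB stick 5 (new)  [load 18/31]
  16 → USB stick 6 (new)  [load 16/31]
  15 → USB stick 6  [load 31/31]
  7 → USB stick 3  [load 28/31]
  7 → USB stick 4  [load 26/31]
  7 → USB stick 5  [load 25/31]
  5 → USB stick 2  [load 31/31]
6 USB sticks opened.

6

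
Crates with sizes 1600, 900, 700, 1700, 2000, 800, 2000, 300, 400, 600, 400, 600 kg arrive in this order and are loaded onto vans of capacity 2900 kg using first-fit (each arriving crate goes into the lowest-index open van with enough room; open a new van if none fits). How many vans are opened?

  1600 → van 1 (new)  [load 1600/2900]
  900 → van 1  [load 2500/2900]
  700 → van 2 (new)  [load 700/2900]
  1700 → van 2  [load 2400/2900]
  2000 → van 3 (new)  [load 2000/2900]
  800 → van 3  [load 2800/2900]
  2000 → van 4 (new)  [load 2000/2900]
  300 → van 1  [load 2800/2900]
  400 → van 2  [load 2800/2900]
  600 → van 4  [load 2600/2900]
  400 → van 5 (new)  [load 400/2900]
  600 → van 5  [load 1000/2900]
5 vans opened.

5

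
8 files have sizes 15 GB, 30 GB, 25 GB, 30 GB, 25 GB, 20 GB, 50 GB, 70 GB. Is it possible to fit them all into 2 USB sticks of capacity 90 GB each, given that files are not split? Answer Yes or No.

Total = 265 GB; ⌈265/90⌉ = 3.
At least 3 USB sticks are required, but only 2 are allowed.

No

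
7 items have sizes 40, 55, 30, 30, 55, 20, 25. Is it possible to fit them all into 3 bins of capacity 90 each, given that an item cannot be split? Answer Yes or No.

A valid assignment using 3 bins:
  bin 1: 55 + 30 = 85
  bin 2: 55 + 30 = 85
  bin 3: 40 + 25 + 20 = 85
Every load is within 90, so 3 bins suffice.

Yes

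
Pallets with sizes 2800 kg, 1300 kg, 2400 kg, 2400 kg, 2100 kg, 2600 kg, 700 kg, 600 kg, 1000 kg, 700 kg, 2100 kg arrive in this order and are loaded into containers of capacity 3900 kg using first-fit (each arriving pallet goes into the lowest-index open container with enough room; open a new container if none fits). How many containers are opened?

6

  2800 → container 1 (new)  [load 2800/3900]
  1300 → container 2 (new)  [load 1300/3900]
  2400 → container 2  [load 3700/3900]
  2400 → container 3 (new)  [load 2400/3900]
  2100 → container 4 (new)  [load 2100/3900]
  2600 → container 5 (new)  [load 2600/3900]
  700 → container 1  [load 3500/3900]
  600 → container 3  [load 3000/3900]
  1000 → container 4  [load 3100/3900]
  700 → container 3  [load 3700/3900]
  2100 → container 6 (new)  [load 2100/3900]
6 containers opened.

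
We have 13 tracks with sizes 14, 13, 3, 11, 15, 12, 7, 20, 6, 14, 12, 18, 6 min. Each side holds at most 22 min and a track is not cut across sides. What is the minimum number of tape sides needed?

Total = 20 + 18 + 15 + 14 + 14 + 13 + 12 + 12 + 11 + 7 + 6 + 6 + 3 = 151 min.
Lower bound: ⌈151/22⌉ = 7 tape sides.
Also, 8 tracks each exceed 11 min, and no two of those can share a side, so at least 8 tape sides are needed.
A packing using 9 tape sides:
  side 1: 20 = 20
  side 2: 18 + 3 = 21
  side 3: 15 + 7 = 22
  side 4: 14 + 6 = 20
  side 5: 14 + 6 = 20
  side 6: 13 = 13
  side 7: 12 = 12
  side 8: 12 = 12
  side 9: 11 = 11
No arrangement into 8 tape sides stays within capacity, so 9 is optimal.

9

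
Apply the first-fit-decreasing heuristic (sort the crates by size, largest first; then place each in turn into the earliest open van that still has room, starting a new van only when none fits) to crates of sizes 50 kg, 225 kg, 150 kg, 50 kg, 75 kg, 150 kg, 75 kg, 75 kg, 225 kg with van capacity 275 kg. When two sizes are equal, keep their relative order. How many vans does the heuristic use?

5

Sorted descending: 225, 225, 150, 150, 75, 75, 75, 50, 50.
  225 → van 1 (new)  [load 225/275]
  225 → van 2 (new)  [load 225/275]
  150 → van 3 (new)  [load 150/275]
  150 → van 4 (new)  [load 150/275]
  75 → van 3  [load 225/275]
  75 → van 4  [load 225/275]
  75 → van 5 (new)  [load 75/275]
  50 → van 1  [load 275/275]
  50 → van 2  [load 275/275]
5 vans opened.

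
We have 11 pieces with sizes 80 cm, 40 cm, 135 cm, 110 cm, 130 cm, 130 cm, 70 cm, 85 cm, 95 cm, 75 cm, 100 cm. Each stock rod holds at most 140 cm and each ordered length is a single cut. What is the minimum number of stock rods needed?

Total = 135 + 130 + 130 + 110 + 100 + 95 + 85 + 80 + 75 + 70 + 40 = 1050 cm.
Lower bound: ⌈1050/140⌉ = 8 stock rods.
Also, 9 pieces each exceed 70 cm, and no two of those can share a stock rod, so at least 9 stock rods are needed.
A packing using 10 stock rods:
  stock rod 1: 135 = 135
  stock rod 2: 130 = 130
  stock rod 3: 130 = 130
  stock rod 4: 110 = 110
  stock rod 5: 100 + 40 = 140
  stock rod 6: 95 = 95
  stock rod 7: 85 = 85
  stock rod 8: 80 = 80
  stock rod 9: 75 = 75
  stock rod 10: 70 = 70
No arrangement into 9 stock rods stays within capacity, so 10 is optimal.

10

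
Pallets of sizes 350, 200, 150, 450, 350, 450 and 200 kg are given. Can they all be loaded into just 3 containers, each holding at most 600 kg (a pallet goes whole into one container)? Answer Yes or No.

No

Total = 2150 kg; ⌈2150/600⌉ = 4.
At least 4 containers are required, but only 3 are allowed.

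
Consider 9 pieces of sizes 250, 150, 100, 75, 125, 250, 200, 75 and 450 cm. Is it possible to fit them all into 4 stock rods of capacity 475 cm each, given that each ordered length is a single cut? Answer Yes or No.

A valid assignment using 4 stock rods:
  stock rod 1: 450 = 450
  stock rod 2: 250 + 200 = 450
  stock rod 3: 250 + 150 + 75 = 475
  stock rod 4: 125 + 100 + 75 = 300
Every load is within 475 cm, so 4 stock rods suffice.

Yes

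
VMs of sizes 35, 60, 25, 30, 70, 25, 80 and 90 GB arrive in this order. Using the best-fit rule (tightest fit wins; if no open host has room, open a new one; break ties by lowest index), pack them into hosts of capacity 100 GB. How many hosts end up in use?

5

  35 → host 1 (new)  [load 35/100]
  60 → host 1  [load 95/100]
  25 → host 2 (new)  [load 25/100]
  30 → host 2  [load 55/100]
  70 → host 3 (new)  [load 70/100]
  25 → host 3  [load 95/100]
  80 → host 4 (new)  [load 80/100]
  90 → host 5 (new)  [load 90/100]
5 hosts opened.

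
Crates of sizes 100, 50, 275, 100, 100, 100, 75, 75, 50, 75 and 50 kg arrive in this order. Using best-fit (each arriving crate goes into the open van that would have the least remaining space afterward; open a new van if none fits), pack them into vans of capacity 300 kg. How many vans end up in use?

  100 → van 1 (new)  [load 100/300]
  50 → van 1  [load 150/300]
  275 → van 2 (new)  [load 275/300]
  100 → van 1  [load 250/300]
  100 → van 3 (new)  [load 100/300]
  100 → van 3  [load 200/300]
  75 → van 3  [load 275/300]
  75 → van 4 (new)  [load 75/300]
  50 → van 1  [load 300/300]
  75 → van 4  [load 150/300]
  50 → van 4  [load 200/300]
4 vans opened.

4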